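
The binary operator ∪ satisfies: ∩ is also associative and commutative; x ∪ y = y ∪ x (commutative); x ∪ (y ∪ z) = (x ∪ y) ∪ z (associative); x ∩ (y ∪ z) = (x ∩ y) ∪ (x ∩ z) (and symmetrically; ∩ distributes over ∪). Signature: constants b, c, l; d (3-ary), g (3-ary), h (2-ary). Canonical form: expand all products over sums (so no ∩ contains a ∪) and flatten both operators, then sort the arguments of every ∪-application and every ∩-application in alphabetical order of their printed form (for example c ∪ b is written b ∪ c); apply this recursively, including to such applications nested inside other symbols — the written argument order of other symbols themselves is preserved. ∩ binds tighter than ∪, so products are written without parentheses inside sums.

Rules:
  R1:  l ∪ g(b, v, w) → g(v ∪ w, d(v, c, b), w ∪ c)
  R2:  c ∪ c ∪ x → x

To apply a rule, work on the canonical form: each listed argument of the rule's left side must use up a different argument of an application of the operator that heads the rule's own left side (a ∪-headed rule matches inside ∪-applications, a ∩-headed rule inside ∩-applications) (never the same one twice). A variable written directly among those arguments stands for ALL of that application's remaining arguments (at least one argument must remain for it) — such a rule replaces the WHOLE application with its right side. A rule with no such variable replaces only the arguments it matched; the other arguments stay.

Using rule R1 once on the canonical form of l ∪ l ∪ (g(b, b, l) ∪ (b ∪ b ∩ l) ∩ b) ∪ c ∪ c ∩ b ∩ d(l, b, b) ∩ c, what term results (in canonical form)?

Answer: b ∩ b ∪ b ∩ b ∩ l ∪ b ∩ c ∩ c ∩ d(l, b, b) ∪ c ∪ g(b ∪ l, d(b, c, b), c ∪ l) ∪ l

Derivation:
Canonical form:  b ∩ b ∪ b ∩ b ∩ l ∪ b ∩ c ∩ c ∩ d(l, b, b) ∪ c ∪ g(b, b, l) ∪ l ∪ l
R1 matches:  uses g(b, b, l), l;  v := b, w := l
New term:  b ∩ b ∪ b ∩ b ∩ l ∪ b ∩ c ∩ c ∩ d(l, b, b) ∪ c ∪ g(b ∪ l, d(b, c, b), c ∪ l) ∪ l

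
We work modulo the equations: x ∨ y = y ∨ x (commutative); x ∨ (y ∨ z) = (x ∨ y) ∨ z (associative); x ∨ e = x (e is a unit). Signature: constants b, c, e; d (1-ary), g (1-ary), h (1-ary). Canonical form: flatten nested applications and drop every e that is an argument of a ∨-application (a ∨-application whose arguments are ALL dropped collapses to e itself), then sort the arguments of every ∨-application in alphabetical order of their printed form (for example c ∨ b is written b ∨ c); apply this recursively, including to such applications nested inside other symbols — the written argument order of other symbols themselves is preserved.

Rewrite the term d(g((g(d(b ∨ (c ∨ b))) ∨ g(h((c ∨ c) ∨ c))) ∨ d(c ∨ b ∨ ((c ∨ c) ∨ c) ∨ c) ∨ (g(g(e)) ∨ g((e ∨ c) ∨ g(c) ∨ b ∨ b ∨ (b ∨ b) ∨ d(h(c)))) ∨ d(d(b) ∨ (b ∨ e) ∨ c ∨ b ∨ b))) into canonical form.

Work inside:  (g(d(b ∨ (c ∨ b))) ∨ g(h((c ∨ c) ∨ c))) ∨ d(c ∨ b ∨ ((c ∨ c) ∨ c) ∨ c) ∨ (g(g(e)) ∨ g((e ∨ c) ∨ g(c) ∨ b ∨ b ∨ (b ∨ b) ∨ d(h(c)))) ∨ d(d(b) ∨ (b ∨ e) ∨ c ∨ b ∨ b)
Un-nest:  g(d(b ∨ (c ∨ b))) ∨ g(h((c ∨ c) ∨ c)) ∨ d(c ∨ b ∨ ((c ∨ c) ∨ c) ∨ c) ∨ g(g(e)) ∨ g((e ∨ c) ∨ g(c) ∨ b ∨ b ∨ (b ∨ b) ∨ d(h(c))) ∨ d(d(b) ∨ (b ∨ e) ∨ c ∨ b ∨ b)
Inside:  g(d(b ∨ (c ∨ b)))  →  g(d(b ∨ b ∨ c))
Simplify inside:  g(h((c ∨ c) ∨ c))  →  g(h(c ∨ c ∨ c))
Simplify inside:  d(c ∨ b ∨ ((c ∨ c) ∨ c) ∨ c)  →  d(b ∨ c ∨ c ∨ c ∨ c ∨ c)
Sort arguments:  d(b ∨ b ∨ b ∨ c ∨ d(b)) ∨ d(b ∨ c ∨ c ∨ c ∨ c ∨ c) ∨ g(b ∨ b ∨ b ∨ b ∨ c ∨ d(h(c)) ∨ g(c)) ∨ g(d(b ∨ b ∨ c)) ∨ g(g(e)) ∨ g(h(c ∨ c ∨ c))
Rebuild:  d(g(d(b ∨ b ∨ b ∨ c ∨ d(b)) ∨ d(b ∨ c ∨ c ∨ c ∨ c ∨ c) ∨ g(b ∨ b ∨ b ∨ b ∨ c ∨ d(h(c)) ∨ g(c)) ∨ g(d(b ∨ b ∨ c)) ∨ g(g(e)) ∨ g(h(c ∨ c ∨ c))))

Answer: d(g(d(b ∨ b ∨ b ∨ c ∨ d(b)) ∨ d(b ∨ c ∨ c ∨ c ∨ c ∨ c) ∨ g(b ∨ b ∨ b ∨ b ∨ c ∨ d(h(c)) ∨ g(c)) ∨ g(d(b ∨ b ∨ c)) ∨ g(g(e)) ∨ g(h(c ∨ c ∨ c))))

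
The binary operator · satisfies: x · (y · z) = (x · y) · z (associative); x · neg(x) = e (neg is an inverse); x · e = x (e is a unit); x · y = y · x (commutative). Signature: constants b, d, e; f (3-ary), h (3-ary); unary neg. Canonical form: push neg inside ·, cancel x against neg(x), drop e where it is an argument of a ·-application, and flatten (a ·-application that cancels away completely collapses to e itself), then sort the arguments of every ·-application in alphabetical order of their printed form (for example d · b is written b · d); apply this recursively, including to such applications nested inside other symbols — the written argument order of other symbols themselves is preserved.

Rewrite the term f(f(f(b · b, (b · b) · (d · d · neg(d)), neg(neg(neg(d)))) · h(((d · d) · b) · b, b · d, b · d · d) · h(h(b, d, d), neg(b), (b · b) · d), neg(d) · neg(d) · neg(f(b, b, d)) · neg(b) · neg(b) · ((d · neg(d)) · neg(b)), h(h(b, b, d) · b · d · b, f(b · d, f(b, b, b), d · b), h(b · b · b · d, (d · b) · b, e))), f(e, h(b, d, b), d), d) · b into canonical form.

Answer: b · f(f(f(b · b, b · b · d, neg(d)) · h(b · b · d · d, b · d, b · d · d) · h(h(b, d, d), neg(b), b · b · d), neg(b) · neg(b) · neg(b) · neg(d) · neg(d) · neg(f(b, b, d)), h(b · b · d · h(b, b, d), f(b · d, f(b, b, b), b · d), h(b · b · b · d, b · b · d, e))), f(e, h(b, d, b), d), d)

Derivation:
Push neg inside:  distribute neg over · and collapse double neg
Collect:  f(f(f(b · b, b · b · d, neg(d)) · h(b · b · d · d, b · d, b · d · d) · h(h(b, d, d), neg(b), b · b · d), neg(b) · neg(b) · neg(b) · neg(d) · neg(d) · neg(f(b, b, d)), h(b · b · d · h(b, b, d), f(b · d, f(b, b, b), b · d), h(b · b · b · d, b · b · d, e))), f(e, h(b, d, b), d), d) · b
Sort arguments:  b · f(f(f(b · b, b · b · d, neg(d)) · h(b · b · d · d, b · d, b · d · d) · h(h(b, d, d), neg(b), b · b · d), neg(b) · neg(b) · neg(b) · neg(d) · neg(d) · neg(f(b, b, d)), h(b · b · d · h(b, b, d), f(b · d, f(b, b, b), b · d), h(b · b · b · d, b · b · d, e))), f(e, h(b, d, b), d), d)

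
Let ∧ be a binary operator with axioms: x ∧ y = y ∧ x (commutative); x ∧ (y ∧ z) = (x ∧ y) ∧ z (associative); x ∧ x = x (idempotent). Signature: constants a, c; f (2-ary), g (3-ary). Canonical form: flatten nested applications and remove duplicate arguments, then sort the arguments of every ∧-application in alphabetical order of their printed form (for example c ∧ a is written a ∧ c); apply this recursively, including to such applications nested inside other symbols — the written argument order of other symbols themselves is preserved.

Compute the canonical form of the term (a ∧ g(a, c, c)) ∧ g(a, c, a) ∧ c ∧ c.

Flatten:  a ∧ g(a, c, c) ∧ g(a, c, a) ∧ c ∧ c
Deduplicate:  drop duplicate c
Sort arguments:  a ∧ c ∧ g(a, c, a) ∧ g(a, c, c)

Answer: a ∧ c ∧ g(a, c, a) ∧ g(a, c, c)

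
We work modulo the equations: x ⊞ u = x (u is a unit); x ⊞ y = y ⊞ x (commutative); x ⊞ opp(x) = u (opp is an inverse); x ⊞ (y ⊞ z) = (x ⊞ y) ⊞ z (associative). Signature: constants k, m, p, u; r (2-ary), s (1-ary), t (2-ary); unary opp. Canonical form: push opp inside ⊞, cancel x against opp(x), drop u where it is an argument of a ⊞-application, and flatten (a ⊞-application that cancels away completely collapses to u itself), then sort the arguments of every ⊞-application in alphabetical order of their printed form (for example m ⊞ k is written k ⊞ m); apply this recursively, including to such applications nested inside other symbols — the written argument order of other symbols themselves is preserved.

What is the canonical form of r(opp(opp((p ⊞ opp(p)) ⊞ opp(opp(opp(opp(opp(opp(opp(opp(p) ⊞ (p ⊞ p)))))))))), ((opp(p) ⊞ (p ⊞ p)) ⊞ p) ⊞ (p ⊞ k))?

Descend into:  (p ⊞ opp(p)) ⊞ opp(opp(opp(opp(opp(opp(opp(opp(p) ⊞ (p ⊞ p))))))))
Push opp inside:  distribute opp over ⊞ and collapse double opp
Collect:  opp(p)
Put back:  r(opp(p), k ⊞ p ⊞ p ⊞ p)

Answer: r(opp(p), k ⊞ p ⊞ p ⊞ p)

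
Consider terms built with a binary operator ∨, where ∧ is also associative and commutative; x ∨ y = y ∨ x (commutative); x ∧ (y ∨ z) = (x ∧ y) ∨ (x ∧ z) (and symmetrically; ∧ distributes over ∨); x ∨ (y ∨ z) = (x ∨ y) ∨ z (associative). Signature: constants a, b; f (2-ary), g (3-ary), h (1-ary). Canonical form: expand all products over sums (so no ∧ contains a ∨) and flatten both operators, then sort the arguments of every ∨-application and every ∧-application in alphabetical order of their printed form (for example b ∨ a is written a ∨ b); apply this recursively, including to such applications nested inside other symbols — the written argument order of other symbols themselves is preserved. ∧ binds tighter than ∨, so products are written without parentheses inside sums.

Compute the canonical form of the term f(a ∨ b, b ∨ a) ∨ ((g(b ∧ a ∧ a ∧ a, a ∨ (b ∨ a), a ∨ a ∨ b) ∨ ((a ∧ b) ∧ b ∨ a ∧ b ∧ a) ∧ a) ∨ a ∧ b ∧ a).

Distribute:  f(a ∨ b, a ∨ b) ∨ g(a ∧ a ∧ a ∧ b, a ∨ a ∨ b, a ∨ a ∨ b) ∨ a ∧ a ∧ b ∧ b ∨ a ∧ a ∧ a ∧ b ∨ a ∧ a ∧ b
Order the arguments:  a ∧ a ∧ a ∧ b ∨ a ∧ a ∧ b ∨ a ∧ a ∧ b ∧ b ∨ f(a ∨ b, a ∨ b) ∨ g(a ∧ a ∧ a ∧ b, a ∨ a ∨ b, a ∨ a ∨ b)

Answer: a ∧ a ∧ a ∧ b ∨ a ∧ a ∧ b ∨ a ∧ a ∧ b ∧ b ∨ f(a ∨ b, a ∨ b) ∨ g(a ∧ a ∧ a ∧ b, a ∨ a ∨ b, a ∨ a ∨ b)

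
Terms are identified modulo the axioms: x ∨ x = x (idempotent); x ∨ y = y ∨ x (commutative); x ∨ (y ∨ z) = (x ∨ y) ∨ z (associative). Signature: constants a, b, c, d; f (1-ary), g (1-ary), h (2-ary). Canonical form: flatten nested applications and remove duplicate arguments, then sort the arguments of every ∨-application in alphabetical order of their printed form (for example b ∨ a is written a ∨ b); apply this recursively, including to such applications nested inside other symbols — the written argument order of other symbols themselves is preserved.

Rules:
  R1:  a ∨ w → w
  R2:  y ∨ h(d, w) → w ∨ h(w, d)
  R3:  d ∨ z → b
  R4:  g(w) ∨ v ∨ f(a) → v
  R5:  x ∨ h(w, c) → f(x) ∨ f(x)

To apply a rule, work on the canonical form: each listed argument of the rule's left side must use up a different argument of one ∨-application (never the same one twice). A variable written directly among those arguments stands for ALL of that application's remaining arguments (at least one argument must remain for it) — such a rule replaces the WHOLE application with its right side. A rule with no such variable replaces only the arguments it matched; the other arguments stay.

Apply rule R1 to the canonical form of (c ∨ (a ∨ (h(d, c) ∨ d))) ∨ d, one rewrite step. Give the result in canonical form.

Canonical form:  a ∨ c ∨ d ∨ h(d, c)
Apply R1:  consuming a;  w := c ∨ d ∨ h(d, c)
The extension variable absorbs all remaining arguments, so the whole application is rewritten.
Result:  c ∨ d ∨ h(d, c)

Answer: c ∨ d ∨ h(d, c)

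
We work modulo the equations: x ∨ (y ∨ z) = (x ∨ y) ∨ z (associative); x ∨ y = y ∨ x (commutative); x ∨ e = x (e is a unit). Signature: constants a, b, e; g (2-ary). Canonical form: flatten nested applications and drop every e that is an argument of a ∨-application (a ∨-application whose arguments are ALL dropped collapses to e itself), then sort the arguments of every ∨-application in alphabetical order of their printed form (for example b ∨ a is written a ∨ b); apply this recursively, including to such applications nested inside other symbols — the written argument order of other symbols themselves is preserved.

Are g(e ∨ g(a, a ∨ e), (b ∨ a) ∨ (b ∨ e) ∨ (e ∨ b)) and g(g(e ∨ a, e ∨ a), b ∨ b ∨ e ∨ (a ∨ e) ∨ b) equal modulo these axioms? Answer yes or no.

Answer: yes — both canonical forms are g(g(a, a), a ∨ b ∨ b ∨ b)

Derivation:
Left:  g(e ∨ g(a, a ∨ e), (b ∨ a) ∨ (b ∨ e) ∨ (e ∨ b))
  Focus inside:  (b ∨ a) ∨ (b ∨ e) ∨ (e ∨ b)
  Merge nested applications:  b ∨ a ∨ b ∨ e ∨ e ∨ b
  Unit:  drop e (×2)
  Sort arguments:  a ∨ b ∨ b ∨ b
  Put back:  g(g(a, a), a ∨ b ∨ b ∨ b)
Right:  g(g(e ∨ a, e ∨ a), b ∨ b ∨ e ∨ (a ∨ e) ∨ b)
  Descend into:  b ∨ b ∨ e ∨ (a ∨ e) ∨ b
  Un-nest:  b ∨ b ∨ e ∨ a ∨ e ∨ b
  Drop the unit:  drop e (×2)
  Sort:  a ∨ b ∨ b ∨ b
  Rebuild:  g(g(a, a), a ∨ b ∨ b ∨ b)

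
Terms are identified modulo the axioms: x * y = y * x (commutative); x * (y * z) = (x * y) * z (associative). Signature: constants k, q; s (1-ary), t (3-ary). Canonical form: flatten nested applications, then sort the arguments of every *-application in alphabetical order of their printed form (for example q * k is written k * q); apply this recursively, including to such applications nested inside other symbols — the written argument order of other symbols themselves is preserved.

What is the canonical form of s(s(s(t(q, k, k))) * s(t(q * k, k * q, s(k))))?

Answer: s(s(s(t(q, k, k))) * s(t(k * q, k * q, s(k))))

Derivation:
Focus inside:  s(s(t(q, k, k))) * s(t(q * k, k * q, s(k)))
Inside:  s(t(q * k, k * q, s(k)))  →  s(t(k * q, k * q, s(k)))
Order the arguments:  s(s(t(q, k, k))) * s(t(k * q, k * q, s(k)))
Reassemble:  s(s(s(t(q, k, k))) * s(t(k * q, k * q, s(k))))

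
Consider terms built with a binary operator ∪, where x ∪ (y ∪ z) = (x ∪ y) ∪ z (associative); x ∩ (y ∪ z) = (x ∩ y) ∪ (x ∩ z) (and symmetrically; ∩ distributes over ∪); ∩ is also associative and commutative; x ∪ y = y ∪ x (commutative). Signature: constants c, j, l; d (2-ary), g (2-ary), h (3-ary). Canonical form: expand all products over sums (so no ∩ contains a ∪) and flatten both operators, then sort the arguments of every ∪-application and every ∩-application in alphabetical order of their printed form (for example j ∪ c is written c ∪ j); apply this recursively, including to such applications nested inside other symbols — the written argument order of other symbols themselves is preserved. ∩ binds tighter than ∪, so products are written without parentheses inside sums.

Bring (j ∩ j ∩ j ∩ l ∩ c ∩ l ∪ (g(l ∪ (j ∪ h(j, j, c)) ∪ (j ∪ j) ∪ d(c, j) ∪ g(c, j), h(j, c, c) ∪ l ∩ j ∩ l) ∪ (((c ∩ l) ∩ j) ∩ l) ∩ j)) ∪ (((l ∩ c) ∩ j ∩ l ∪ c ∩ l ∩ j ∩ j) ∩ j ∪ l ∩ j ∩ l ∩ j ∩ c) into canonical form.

Answer: c ∩ j ∩ j ∩ j ∩ l ∪ c ∩ j ∩ j ∩ j ∩ l ∩ l ∪ c ∩ j ∩ j ∩ l ∩ l ∪ c ∩ j ∩ j ∩ l ∩ l ∪ c ∩ j ∩ j ∩ l ∩ l ∪ g(d(c, j) ∪ g(c, j) ∪ h(j, j, c) ∪ j ∪ j ∪ j ∪ l, h(j, c, c) ∪ j ∩ l ∩ l)

Derivation:
Expand products over sums:  c ∩ j ∩ j ∩ j ∩ l ∩ l ∪ g(d(c, j) ∪ g(c, j) ∪ h(j, j, c) ∪ j ∪ j ∪ j ∪ l, h(j, c, c) ∪ j ∩ l ∩ l) ∪ c ∩ j ∩ j ∩ l ∩ l ∪ c ∩ j ∩ j ∩ l ∩ l ∪ c ∩ j ∩ j ∩ j ∩ l ∪ c ∩ j ∩ j ∩ l ∩ l
Sort arguments:  c ∩ j ∩ j ∩ j ∩ l ∪ c ∩ j ∩ j ∩ j ∩ l ∩ l ∪ c ∩ j ∩ j ∩ l ∩ l ∪ c ∩ j ∩ j ∩ l ∩ l ∪ c ∩ j ∩ j ∩ l ∩ l ∪ g(d(c, j) ∪ g(c, j) ∪ h(j, j, c) ∪ j ∪ j ∪ j ∪ l, h(j, c, c) ∪ j ∩ l ∩ l)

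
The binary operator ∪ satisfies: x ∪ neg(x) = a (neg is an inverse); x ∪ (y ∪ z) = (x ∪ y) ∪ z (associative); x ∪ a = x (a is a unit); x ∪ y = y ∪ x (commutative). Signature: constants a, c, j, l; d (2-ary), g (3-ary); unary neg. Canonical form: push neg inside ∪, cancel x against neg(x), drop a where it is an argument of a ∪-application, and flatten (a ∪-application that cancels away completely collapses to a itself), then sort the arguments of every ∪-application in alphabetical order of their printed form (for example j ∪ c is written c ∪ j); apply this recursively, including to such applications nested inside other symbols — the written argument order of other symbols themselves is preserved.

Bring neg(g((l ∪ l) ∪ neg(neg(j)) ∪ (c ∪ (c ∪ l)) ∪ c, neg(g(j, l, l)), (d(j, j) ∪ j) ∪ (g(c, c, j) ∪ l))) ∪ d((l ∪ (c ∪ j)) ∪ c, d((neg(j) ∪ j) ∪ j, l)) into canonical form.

Answer: d(c ∪ c ∪ j ∪ l, d(j, l)) ∪ neg(g(c ∪ c ∪ c ∪ j ∪ l ∪ l ∪ l, neg(g(j, l, l)), d(j, j) ∪ g(c, c, j) ∪ j ∪ l))

Derivation:
Push neg inside:  distribute neg over ∪ and collapse double neg
Collect:  neg(g(c ∪ c ∪ c ∪ j ∪ l ∪ l ∪ l, neg(g(j, l, l)), d(j, j) ∪ g(c, c, j) ∪ j ∪ l)) ∪ d(c ∪ c ∪ j ∪ l, d(j, l))
Sort:  d(c ∪ c ∪ j ∪ l, d(j, l)) ∪ neg(g(c ∪ c ∪ c ∪ j ∪ l ∪ l ∪ l, neg(g(j, l, l)), d(j, j) ∪ g(c, c, j) ∪ j ∪ l))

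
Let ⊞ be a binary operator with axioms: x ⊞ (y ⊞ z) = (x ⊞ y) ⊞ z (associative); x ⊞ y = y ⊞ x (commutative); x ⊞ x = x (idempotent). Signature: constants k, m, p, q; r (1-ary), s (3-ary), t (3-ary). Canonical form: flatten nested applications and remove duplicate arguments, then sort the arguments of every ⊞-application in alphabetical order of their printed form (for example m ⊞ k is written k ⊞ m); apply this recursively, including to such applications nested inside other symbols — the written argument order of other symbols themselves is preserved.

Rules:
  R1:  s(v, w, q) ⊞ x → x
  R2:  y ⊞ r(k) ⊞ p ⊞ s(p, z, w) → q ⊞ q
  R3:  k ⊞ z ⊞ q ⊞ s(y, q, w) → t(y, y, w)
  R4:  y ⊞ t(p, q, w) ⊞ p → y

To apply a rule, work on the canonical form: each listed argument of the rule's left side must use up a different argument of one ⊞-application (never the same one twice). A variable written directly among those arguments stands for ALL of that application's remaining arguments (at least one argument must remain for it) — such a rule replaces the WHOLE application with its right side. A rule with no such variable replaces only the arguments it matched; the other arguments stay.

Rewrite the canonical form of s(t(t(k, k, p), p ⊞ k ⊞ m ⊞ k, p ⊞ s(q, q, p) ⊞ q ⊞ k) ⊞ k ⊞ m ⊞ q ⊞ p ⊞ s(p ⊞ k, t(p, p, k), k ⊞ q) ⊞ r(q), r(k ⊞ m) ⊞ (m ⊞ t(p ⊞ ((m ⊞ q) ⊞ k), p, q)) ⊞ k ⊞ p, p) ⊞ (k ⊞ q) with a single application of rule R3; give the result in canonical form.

Canonical form:  k ⊞ q ⊞ s(k ⊞ m ⊞ p ⊞ q ⊞ r(q) ⊞ s(k ⊞ p, t(p, p, k), k ⊞ q) ⊞ t(t(k, k, p), k ⊞ m ⊞ p, k ⊞ p ⊞ q ⊞ s(q, q, p)), k ⊞ m ⊞ p ⊞ r(k ⊞ m) ⊞ t(k ⊞ m ⊞ p ⊞ q, p, q), p)
Match R3:  consume k, q, s(q, q, p);  w := p, y := q, z := p
The variable takes the whole remainder — replace the entire application.
New term:  k ⊞ q ⊞ s(k ⊞ m ⊞ p ⊞ q ⊞ r(q) ⊞ s(k ⊞ p, t(p, p, k), k ⊞ q) ⊞ t(t(k, k, p), k ⊞ m ⊞ p, t(q, q, p)), k ⊞ m ⊞ p ⊞ r(k ⊞ m) ⊞ t(k ⊞ m ⊞ p ⊞ q, p, q), p)

Answer: k ⊞ q ⊞ s(k ⊞ m ⊞ p ⊞ q ⊞ r(q) ⊞ s(k ⊞ p, t(p, p, k), k ⊞ q) ⊞ t(t(k, k, p), k ⊞ m ⊞ p, t(q, q, p)), k ⊞ m ⊞ p ⊞ r(k ⊞ m) ⊞ t(k ⊞ m ⊞ p ⊞ q, p, q), p)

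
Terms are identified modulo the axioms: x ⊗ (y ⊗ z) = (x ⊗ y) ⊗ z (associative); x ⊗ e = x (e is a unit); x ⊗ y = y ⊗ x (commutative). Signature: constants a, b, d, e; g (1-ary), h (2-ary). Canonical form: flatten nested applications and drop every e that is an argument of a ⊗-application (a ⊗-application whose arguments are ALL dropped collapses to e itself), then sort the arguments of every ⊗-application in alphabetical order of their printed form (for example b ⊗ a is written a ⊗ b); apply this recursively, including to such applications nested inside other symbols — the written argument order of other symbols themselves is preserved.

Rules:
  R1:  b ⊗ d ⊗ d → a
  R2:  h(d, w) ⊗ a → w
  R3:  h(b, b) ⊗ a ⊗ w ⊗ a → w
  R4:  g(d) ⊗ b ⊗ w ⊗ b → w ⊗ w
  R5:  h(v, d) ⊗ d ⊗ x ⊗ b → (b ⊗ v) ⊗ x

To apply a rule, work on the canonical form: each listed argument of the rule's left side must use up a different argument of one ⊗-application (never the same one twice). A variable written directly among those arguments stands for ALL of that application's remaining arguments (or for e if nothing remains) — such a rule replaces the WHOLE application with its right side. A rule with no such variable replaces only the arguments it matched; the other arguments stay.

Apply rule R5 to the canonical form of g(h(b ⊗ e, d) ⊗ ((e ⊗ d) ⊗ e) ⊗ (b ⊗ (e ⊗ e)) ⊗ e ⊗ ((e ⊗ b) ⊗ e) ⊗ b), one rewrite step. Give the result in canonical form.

Answer: g(b ⊗ b ⊗ b ⊗ b)

Derivation:
Canonical form:  g(b ⊗ b ⊗ b ⊗ d ⊗ h(b, d))
Match R5:  consume b, d, h(b, d);  v := b, x := b ⊗ b
Every leftover argument binds to the variable; the entire application is replaced.
New term:  g(b ⊗ b ⊗ b ⊗ b)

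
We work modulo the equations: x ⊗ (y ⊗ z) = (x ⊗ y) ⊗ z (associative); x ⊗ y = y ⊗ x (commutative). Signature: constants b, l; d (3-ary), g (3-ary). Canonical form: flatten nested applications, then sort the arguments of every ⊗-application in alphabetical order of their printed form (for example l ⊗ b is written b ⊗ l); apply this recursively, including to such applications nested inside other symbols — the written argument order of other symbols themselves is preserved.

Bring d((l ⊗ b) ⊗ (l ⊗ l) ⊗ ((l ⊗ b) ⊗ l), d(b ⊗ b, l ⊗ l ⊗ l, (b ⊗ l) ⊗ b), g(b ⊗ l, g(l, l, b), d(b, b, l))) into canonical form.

Answer: d(b ⊗ b ⊗ l ⊗ l ⊗ l ⊗ l ⊗ l, d(b ⊗ b, l ⊗ l ⊗ l, b ⊗ b ⊗ l), g(b ⊗ l, g(l, l, b), d(b, b, l)))

Derivation:
Descend into:  (l ⊗ b) ⊗ (l ⊗ l) ⊗ ((l ⊗ b) ⊗ l)
Flatten:  l ⊗ b ⊗ l ⊗ l ⊗ l ⊗ b ⊗ l
Sort:  b ⊗ b ⊗ l ⊗ l ⊗ l ⊗ l ⊗ l
Reassemble:  d(b ⊗ b ⊗ l ⊗ l ⊗ l ⊗ l ⊗ l, d(b ⊗ b, l ⊗ l ⊗ l, b ⊗ b ⊗ l), g(b ⊗ l, g(l, l, b), d(b, b, l)))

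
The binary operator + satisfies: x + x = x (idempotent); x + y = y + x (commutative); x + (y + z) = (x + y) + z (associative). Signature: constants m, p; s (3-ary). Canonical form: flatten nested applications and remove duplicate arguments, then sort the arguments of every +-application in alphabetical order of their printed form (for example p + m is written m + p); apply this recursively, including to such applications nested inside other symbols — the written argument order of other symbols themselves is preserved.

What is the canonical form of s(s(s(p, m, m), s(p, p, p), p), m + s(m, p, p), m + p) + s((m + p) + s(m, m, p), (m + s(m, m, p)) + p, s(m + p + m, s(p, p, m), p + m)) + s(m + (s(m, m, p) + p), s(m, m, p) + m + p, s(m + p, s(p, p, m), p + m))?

Canonicalize subterm:  s((m + p) + s(m, m, p), (m + s(m, m, p)) + p, s(m + p + m, s(p, p, m), p + m))  →  s(m + p + s(m, m, p), m + p + s(m, m, p), s(m + p, s(p, p, m), m + p))
Canonicalize subterm:  s(m + (s(m, m, p) + p), s(m, m, p) + m + p, s(m + p, s(p, p, m), p + m))  →  s(m + p + s(m, m, p), m + p + s(m, m, p), s(m + p, s(p, p, m), m + p))
Deduplicate:  drop duplicate s(m + p + s(m, m, p), m + p + s(m, m, p), s(m + p, s(p, p, m), m + p))
Sort arguments:  s(m + p + s(m, m, p), m + p + s(m, m, p), s(m + p, s(p, p, m), m + p)) + s(s(s(p, m, m), s(p, p, p), p), m + s(m, p, p), m + p)

Answer: s(m + p + s(m, m, p), m + p + s(m, m, p), s(m + p, s(p, p, m), m + p)) + s(s(s(p, m, m), s(p, p, p), p), m + s(m, p, p), m + p)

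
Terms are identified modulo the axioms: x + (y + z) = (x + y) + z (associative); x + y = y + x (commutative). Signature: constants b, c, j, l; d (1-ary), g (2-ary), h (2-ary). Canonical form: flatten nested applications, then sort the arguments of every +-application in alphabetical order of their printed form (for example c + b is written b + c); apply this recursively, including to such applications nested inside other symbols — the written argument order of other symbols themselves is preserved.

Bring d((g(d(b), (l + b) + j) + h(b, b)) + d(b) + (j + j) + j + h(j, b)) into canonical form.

Answer: d(d(b) + g(d(b), b + j + l) + h(b, b) + h(j, b) + j + j + j)

Derivation:
Focus inside:  (g(d(b), (l + b) + j) + h(b, b)) + d(b) + (j + j) + j + h(j, b)
Flatten:  g(d(b), (l + b) + j) + h(b, b) + d(b) + j + j + j + h(j, b)
Canonicalize subterm:  g(d(b), (l + b) + j)  →  g(d(b), b + j + l)
Sort arguments:  d(b) + g(d(b), b + j + l) + h(b, b) + h(j, b) + j + j + j
Rebuild:  d(d(b) + g(d(b), b + j + l) + h(b, b) + h(j, b) + j + j + j)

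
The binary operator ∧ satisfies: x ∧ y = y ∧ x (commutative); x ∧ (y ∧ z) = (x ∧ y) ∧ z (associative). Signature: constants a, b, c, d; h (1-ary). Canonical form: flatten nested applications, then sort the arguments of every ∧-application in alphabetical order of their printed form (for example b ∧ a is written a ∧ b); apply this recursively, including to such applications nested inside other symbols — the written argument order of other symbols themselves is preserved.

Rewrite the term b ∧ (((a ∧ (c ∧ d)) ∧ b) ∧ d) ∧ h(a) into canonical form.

Flatten:  b ∧ a ∧ c ∧ d ∧ b ∧ d ∧ h(a)
Sort:  a ∧ b ∧ b ∧ c ∧ d ∧ d ∧ h(a)

Answer: a ∧ b ∧ b ∧ c ∧ d ∧ d ∧ h(a)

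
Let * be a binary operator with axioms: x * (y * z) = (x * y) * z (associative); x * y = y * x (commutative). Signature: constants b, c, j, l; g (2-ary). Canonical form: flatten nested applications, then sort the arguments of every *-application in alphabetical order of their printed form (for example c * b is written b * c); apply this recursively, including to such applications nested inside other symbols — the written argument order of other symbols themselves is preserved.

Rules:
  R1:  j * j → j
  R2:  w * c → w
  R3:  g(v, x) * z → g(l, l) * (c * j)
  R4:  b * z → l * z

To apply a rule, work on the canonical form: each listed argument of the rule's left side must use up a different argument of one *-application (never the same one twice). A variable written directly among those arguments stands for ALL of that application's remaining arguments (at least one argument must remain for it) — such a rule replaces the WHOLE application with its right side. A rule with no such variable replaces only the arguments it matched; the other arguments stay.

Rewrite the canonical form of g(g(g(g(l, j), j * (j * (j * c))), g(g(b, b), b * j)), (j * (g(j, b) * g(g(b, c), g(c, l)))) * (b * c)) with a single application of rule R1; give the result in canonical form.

Answer: g(g(g(g(l, j), c * j * j), g(g(b, b), b * j)), b * c * g(g(b, c), g(c, l)) * g(j, b) * j)

Derivation:
Canonical form:  g(g(g(g(l, j), c * j * j * j), g(g(b, b), b * j)), b * c * g(g(b, c), g(c, l)) * g(j, b) * j)
Match R1:  consume j, j
Result:  g(g(g(g(l, j), c * j * j), g(g(b, b), b * j)), b * c * g(g(b, c), g(c, l)) * g(j, b) * j)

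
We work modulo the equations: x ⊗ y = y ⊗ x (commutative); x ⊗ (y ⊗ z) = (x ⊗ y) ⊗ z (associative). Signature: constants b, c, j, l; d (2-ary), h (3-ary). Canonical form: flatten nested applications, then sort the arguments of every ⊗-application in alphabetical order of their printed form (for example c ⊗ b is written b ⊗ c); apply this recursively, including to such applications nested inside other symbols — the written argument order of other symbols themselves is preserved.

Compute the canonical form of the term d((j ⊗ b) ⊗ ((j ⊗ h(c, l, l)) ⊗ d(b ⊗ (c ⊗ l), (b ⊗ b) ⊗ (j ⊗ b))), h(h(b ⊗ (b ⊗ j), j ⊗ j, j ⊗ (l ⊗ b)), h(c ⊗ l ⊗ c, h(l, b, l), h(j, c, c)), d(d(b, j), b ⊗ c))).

Descend into:  (j ⊗ b) ⊗ ((j ⊗ h(c, l, l)) ⊗ d(b ⊗ (c ⊗ l), (b ⊗ b) ⊗ (j ⊗ b)))
Un-nest:  j ⊗ b ⊗ j ⊗ h(c, l, l) ⊗ d(b ⊗ (c ⊗ l), (b ⊗ b) ⊗ (j ⊗ b))
Inside:  d(b ⊗ (c ⊗ l), (b ⊗ b) ⊗ (j ⊗ b))  →  d(b ⊗ c ⊗ l, b ⊗ b ⊗ b ⊗ j)
Sort:  b ⊗ d(b ⊗ c ⊗ l, b ⊗ b ⊗ b ⊗ j) ⊗ h(c, l, l) ⊗ j ⊗ j
Reassemble:  d(b ⊗ d(b ⊗ c ⊗ l, b ⊗ b ⊗ b ⊗ j) ⊗ h(c, l, l) ⊗ j ⊗ j, h(h(b ⊗ b ⊗ j, j ⊗ j, b ⊗ j ⊗ l), h(c ⊗ c ⊗ l, h(l, b, l), h(j, c, c)), d(d(b, j), b ⊗ c)))

Answer: d(b ⊗ d(b ⊗ c ⊗ l, b ⊗ b ⊗ b ⊗ j) ⊗ h(c, l, l) ⊗ j ⊗ j, h(h(b ⊗ b ⊗ j, j ⊗ j, b ⊗ j ⊗ l), h(c ⊗ c ⊗ l, h(l, b, l), h(j, c, c)), d(d(b, j), b ⊗ c)))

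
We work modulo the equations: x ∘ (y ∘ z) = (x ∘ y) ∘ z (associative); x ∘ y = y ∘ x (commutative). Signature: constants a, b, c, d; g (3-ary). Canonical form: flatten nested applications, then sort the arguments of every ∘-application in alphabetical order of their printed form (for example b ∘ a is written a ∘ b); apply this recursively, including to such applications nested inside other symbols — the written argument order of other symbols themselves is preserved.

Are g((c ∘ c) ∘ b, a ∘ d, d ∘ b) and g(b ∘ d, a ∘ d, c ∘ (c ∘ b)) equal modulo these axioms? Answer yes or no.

Answer: no — g(b ∘ c ∘ c, a ∘ d, b ∘ d) vs g(b ∘ d, a ∘ d, b ∘ c ∘ c)

Derivation:
Left:  g((c ∘ c) ∘ b, a ∘ d, d ∘ b)
  Work inside:  (c ∘ c) ∘ b
  Merge nested applications:  c ∘ c ∘ b
  Sort arguments:  b ∘ c ∘ c
  Put back:  g(b ∘ c ∘ c, a ∘ d, b ∘ d)
Right:  g(b ∘ d, a ∘ d, c ∘ (c ∘ b))
  Descend into:  c ∘ (c ∘ b)
  Merge nested applications:  c ∘ c ∘ b
  Sort:  b ∘ c ∘ c
  Rebuild:  g(b ∘ d, a ∘ d, b ∘ c ∘ c)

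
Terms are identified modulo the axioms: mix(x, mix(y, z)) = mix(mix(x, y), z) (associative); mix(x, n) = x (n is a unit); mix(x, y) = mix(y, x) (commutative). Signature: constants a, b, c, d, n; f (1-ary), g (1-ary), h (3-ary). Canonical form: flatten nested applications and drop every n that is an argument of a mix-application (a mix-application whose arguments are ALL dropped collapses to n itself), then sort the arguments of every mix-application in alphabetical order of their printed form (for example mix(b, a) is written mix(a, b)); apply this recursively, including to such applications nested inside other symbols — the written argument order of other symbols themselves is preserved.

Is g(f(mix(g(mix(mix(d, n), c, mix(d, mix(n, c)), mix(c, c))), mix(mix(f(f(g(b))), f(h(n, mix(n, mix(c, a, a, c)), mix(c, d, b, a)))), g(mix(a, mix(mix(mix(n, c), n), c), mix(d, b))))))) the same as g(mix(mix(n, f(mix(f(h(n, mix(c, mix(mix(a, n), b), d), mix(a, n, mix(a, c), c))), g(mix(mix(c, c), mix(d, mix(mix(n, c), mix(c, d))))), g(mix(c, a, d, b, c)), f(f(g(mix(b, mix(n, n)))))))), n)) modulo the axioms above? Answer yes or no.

Left:  g(f(mix(g(mix(mix(d, n), c, mix(d, mix(n, c)), mix(c, c))), mix(mix(f(f(g(b))), f(h(n, mix(n, mix(c, a, a, c)), mix(c, d, b, a)))), g(mix(a, mix(mix(mix(n, c), n), c), mix(d, b)))))))
  Focus inside:  mix(g(mix(mix(d, n), c, mix(d, mix(n, c)), mix(c, c))), mix(mix(f(f(g(b))), f(h(n, mix(n, mix(c, a, a, c)), mix(c, d, b, a)))), g(mix(a, mix(mix(mix(n, c), n), c), mix(d, b)))))
  Un-nest:  mix(g(mix(mix(d, n), c, mix(d, mix(n, c)), mix(c, c))), f(f(g(b))), f(h(n, mix(n, mix(c, a, a, c)), mix(c, d, b, a))), g(mix(a, mix(mix(mix(n, c), n), c), mix(d, b))))
  Canonicalize subterm:  g(mix(mix(d, n), c, mix(d, mix(n, c)), mix(c, c)))  →  g(mix(c, c, c, c, d, d))
  Simplify inside:  f(h(n, mix(n, mix(c, a, a, c)), mix(c, d, b, a)))  →  f(h(n, mix(a, a, c, c), mix(a, b, c, d)))
  Inside:  g(mix(a, mix(mix(mix(n, c), n), c), mix(d, b)))  →  g(mix(a, b, c, c, d))
  Sort:  mix(f(f(g(b))), f(h(n, mix(a, a, c, c), mix(a, b, c, d))), g(mix(a, b, c, c, d)), g(mix(c, c, c, c, d, d)))
  Rebuild:  g(f(mix(f(f(g(b))), f(h(n, mix(a, a, c, c), mix(a, b, c, d))), g(mix(a, b, c, c, d)), g(mix(c, c, c, c, d, d)))))
Right:  g(mix(mix(n, f(mix(f(h(n, mix(c, mix(mix(a, n), b), d), mix(a, n, mix(a, c), c))), g(mix(mix(c, c), mix(d, mix(mix(n, c), mix(c, d))))), g(mix(c, a, d, b, c)), f(f(g(mix(b, mix(n, n)))))))), n))
  Focus inside:  mix(mix(n, f(mix(f(h(n, mix(c, mix(mix(a, n), b), d), mix(a, n, mix(a, c), c))), g(mix(mix(c, c), mix(d, mix(mix(n, c), mix(c, d))))), g(mix(c, a, d, b, c)), f(f(g(mix(b, mix(n, n)))))))), n)
  Merge nested applications:  mix(n, f(mix(f(h(n, mix(c, mix(mix(a, n), b), d), mix(a, n, mix(a, c), c))), g(mix(mix(c, c), mix(d, mix(mix(n, c), mix(c, d))))), g(mix(c, a, d, b, c)), f(f(g(mix(b, mix(n, n))))))), n)
  Inside:  f(mix(f(h(n, mix(c, mix(mix(a, n), b), d), mix(a, n, mix(a, c), c))), g(mix(mix(c, c), mix(d, mix(mix(n, c), mix(c, d))))), g(mix(c, a, d, b, c)), f(f(g(mix(b, mix(n, n)))))))  →  f(mix(f(f(g(b))), f(h(n, mix(a, b, c, d), mix(a, a, c, c))), g(mix(a, b, c, c, d)), g(mix(c, c, c, c, d, d))))
  Units out:  drop n (×2)
  Sort:  f(mix(f(f(g(b))), f(h(n, mix(a, b, c, d), mix(a, a, c, c))), g(mix(a, b, c, c, d)), g(mix(c, c, c, c, d, d))))
  Rebuild:  g(f(mix(f(f(g(b))), f(h(n, mix(a, b, c, d), mix(a, a, c, c))), g(mix(a, b, c, c, d)), g(mix(c, c, c, c, d, d)))))

Answer: no — g(f(mix(f(f(g(b))), f(h(n, mix(a, a, c, c), mix(a, b, c, d))), g(mix(a, b, c, c, d)), g(mix(c, c, c, c, d, d))))) vs g(f(mix(f(f(g(b))), f(h(n, mix(a, b, c, d), mix(a, a, c, c))), g(mix(a, b, c, c, d)), g(mix(c, c, c, c, d, d)))))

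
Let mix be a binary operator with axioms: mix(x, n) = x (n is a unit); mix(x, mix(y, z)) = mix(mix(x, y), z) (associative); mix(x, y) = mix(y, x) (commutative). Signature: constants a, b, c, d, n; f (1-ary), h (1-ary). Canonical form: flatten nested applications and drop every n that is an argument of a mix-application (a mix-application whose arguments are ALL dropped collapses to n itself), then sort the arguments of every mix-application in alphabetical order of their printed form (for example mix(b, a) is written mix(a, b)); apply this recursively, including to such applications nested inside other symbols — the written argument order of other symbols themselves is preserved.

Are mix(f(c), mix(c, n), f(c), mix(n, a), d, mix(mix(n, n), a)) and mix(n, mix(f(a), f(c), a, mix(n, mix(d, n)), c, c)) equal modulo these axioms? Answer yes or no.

Left:  mix(f(c), mix(c, n), f(c), mix(n, a), d, mix(mix(n, n), a))
  Un-nest:  mix(f(c), c, n, f(c), n, a, d, n, n, a)
  Drop the unit:  drop n (×4)
  Sort arguments:  mix(a, a, c, d, f(c), f(c))
Right:  mix(n, mix(f(a), f(c), a, mix(n, mix(d, n)), c, c))
  Flatten:  mix(n, f(a), f(c), a, n, d, n, c, c)
  Drop the unit:  drop n (×3)
  Sort arguments:  mix(a, c, c, d, f(a), f(c))

Answer: no — mix(a, a, c, d, f(c), f(c)) vs mix(a, c, c, d, f(a), f(c))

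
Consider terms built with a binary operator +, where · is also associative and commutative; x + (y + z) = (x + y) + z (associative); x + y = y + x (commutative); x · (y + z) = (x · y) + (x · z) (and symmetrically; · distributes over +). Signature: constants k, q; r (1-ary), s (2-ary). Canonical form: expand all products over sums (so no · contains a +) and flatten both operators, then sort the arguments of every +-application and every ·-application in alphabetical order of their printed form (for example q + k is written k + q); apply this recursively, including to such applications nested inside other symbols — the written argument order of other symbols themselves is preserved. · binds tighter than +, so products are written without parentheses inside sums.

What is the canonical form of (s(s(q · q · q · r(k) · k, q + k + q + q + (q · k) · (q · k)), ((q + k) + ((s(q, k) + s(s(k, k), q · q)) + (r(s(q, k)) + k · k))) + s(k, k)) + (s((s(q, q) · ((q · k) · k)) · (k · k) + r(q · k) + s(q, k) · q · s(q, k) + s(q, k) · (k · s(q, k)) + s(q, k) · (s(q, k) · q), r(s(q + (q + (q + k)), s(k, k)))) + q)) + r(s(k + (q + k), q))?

Answer: q + r(s(k + k + q, q)) + s(k · k · k · k · q · s(q, q) + k · s(q, k) · s(q, k) + q · s(q, k) · s(q, k) + q · s(q, k) · s(q, k) + r(k · q), r(s(k + q + q + q, s(k, k)))) + s(s(k · q · q · q · r(k), k + k · k · q · q + q + q + q), k + k · k + q + r(s(q, k)) + s(k, k) + s(q, k) + s(s(k, k), q · q))

Derivation:
Flatten:  s(s(k · q · q · q · r(k), k + k · k · q · q + q + q + q), k + k · k + q + r(s(q, k)) + s(k, k) + s(q, k) + s(s(k, k), q · q)) + s(k · k · k · k · q · s(q, q) + k · s(q, k) · s(q, k) + q · s(q, k) · s(q, k) + q · s(q, k) · s(q, k) + r(k · q), r(s(k + q + q + q, s(k, k)))) + q + r(s(k + k + q, q))
Order the arguments:  q + r(s(k + k + q, q)) + s(k · k · k · k · q · s(q, q) + k · s(q, k) · s(q, k) + q · s(q, k) · s(q, k) + q · s(q, k) · s(q, k) + r(k · q), r(s(k + q + q + q, s(k, k)))) + s(s(k · q · q · q · r(k), k + k · k · q · q + q + q + q), k + k · k + q + r(s(q, k)) + s(k, k) + s(q, k) + s(s(k, k), q · q))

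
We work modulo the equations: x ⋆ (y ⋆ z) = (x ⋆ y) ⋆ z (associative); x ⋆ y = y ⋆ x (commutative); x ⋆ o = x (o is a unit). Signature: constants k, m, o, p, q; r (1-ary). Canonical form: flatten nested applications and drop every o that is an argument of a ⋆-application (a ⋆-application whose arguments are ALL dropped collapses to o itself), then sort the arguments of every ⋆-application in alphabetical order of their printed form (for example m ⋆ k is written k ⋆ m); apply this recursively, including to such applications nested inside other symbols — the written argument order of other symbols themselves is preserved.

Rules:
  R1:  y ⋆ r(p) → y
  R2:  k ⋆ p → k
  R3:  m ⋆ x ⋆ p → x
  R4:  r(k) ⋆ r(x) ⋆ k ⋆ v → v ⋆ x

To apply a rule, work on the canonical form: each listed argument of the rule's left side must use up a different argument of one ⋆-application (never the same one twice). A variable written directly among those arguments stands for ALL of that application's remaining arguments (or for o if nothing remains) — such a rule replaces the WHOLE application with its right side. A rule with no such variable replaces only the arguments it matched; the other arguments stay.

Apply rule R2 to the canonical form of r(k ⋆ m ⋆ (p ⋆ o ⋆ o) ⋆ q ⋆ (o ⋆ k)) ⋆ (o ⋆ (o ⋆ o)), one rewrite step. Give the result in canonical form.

Canonical form:  r(k ⋆ k ⋆ m ⋆ p ⋆ q)
Apply R2:  consuming k, p
Result:  r(k ⋆ k ⋆ m ⋆ q)

Answer: r(k ⋆ k ⋆ m ⋆ q)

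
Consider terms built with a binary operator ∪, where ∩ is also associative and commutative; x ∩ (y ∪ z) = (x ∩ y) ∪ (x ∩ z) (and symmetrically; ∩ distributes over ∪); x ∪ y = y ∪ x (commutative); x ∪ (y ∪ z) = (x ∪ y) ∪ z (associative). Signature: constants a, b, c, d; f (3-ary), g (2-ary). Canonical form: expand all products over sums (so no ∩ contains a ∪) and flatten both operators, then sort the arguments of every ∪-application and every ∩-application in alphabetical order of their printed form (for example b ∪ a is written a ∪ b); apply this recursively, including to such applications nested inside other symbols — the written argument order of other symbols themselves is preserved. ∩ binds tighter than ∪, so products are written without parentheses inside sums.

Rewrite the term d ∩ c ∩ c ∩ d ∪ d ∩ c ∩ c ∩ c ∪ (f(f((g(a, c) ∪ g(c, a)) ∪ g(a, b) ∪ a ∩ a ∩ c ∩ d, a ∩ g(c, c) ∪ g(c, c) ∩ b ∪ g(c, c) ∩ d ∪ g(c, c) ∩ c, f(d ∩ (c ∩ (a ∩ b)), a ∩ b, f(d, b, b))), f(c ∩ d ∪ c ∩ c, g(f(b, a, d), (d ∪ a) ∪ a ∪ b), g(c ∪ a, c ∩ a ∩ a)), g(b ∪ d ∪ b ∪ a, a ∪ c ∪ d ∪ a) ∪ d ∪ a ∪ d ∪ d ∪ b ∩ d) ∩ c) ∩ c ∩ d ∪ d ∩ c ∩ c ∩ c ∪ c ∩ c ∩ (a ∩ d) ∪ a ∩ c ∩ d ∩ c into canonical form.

Un-nest:  c ∩ c ∩ d ∩ d ∪ c ∩ c ∩ c ∩ d ∪ c ∩ c ∩ d ∩ f(f(a ∩ a ∩ c ∩ d ∪ g(a, b) ∪ g(a, c) ∪ g(c, a), a ∩ g(c, c) ∪ b ∩ g(c, c) ∪ c ∩ g(c, c) ∪ d ∩ g(c, c), f(a ∩ b ∩ c ∩ d, a ∩ b, f(d, b, b))), f(c ∩ c ∪ c ∩ d, g(f(b, a, d), a ∪ a ∪ b ∪ d), g(a ∪ c, a ∩ a ∩ c)), a ∪ b ∩ d ∪ d ∪ d ∪ d ∪ g(a ∪ b ∪ b ∪ d, a ∪ a ∪ c ∪ d)) ∪ c ∩ c ∩ c ∩ d ∪ a ∩ c ∩ c ∩ d ∪ a ∩ c ∩ c ∩ d
Order the arguments:  a ∩ c ∩ c ∩ d ∪ a ∩ c ∩ c ∩ d ∪ c ∩ c ∩ c ∩ d ∪ c ∩ c ∩ c ∩ d ∪ c ∩ c ∩ d ∩ d ∪ c ∩ c ∩ d ∩ f(f(a ∩ a ∩ c ∩ d ∪ g(a, b) ∪ g(a, c) ∪ g(c, a), a ∩ g(c, c) ∪ b ∩ g(c, c) ∪ c ∩ g(c, c) ∪ d ∩ g(c, c), f(a ∩ b ∩ c ∩ d, a ∩ b, f(d, b, b))), f(c ∩ c ∪ c ∩ d, g(f(b, a, d), a ∪ a ∪ b ∪ d), g(a ∪ c, a ∩ a ∩ c)), a ∪ b ∩ d ∪ d ∪ d ∪ d ∪ g(a ∪ b ∪ b ∪ d, a ∪ a ∪ c ∪ d))

Answer: a ∩ c ∩ c ∩ d ∪ a ∩ c ∩ c ∩ d ∪ c ∩ c ∩ c ∩ d ∪ c ∩ c ∩ c ∩ d ∪ c ∩ c ∩ d ∩ d ∪ c ∩ c ∩ d ∩ f(f(a ∩ a ∩ c ∩ d ∪ g(a, b) ∪ g(a, c) ∪ g(c, a), a ∩ g(c, c) ∪ b ∩ g(c, c) ∪ c ∩ g(c, c) ∪ d ∩ g(c, c), f(a ∩ b ∩ c ∩ d, a ∩ b, f(d, b, b))), f(c ∩ c ∪ c ∩ d, g(f(b, a, d), a ∪ a ∪ b ∪ d), g(a ∪ c, a ∩ a ∩ c)), a ∪ b ∩ d ∪ d ∪ d ∪ d ∪ g(a ∪ b ∪ b ∪ d, a ∪ a ∪ c ∪ d))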